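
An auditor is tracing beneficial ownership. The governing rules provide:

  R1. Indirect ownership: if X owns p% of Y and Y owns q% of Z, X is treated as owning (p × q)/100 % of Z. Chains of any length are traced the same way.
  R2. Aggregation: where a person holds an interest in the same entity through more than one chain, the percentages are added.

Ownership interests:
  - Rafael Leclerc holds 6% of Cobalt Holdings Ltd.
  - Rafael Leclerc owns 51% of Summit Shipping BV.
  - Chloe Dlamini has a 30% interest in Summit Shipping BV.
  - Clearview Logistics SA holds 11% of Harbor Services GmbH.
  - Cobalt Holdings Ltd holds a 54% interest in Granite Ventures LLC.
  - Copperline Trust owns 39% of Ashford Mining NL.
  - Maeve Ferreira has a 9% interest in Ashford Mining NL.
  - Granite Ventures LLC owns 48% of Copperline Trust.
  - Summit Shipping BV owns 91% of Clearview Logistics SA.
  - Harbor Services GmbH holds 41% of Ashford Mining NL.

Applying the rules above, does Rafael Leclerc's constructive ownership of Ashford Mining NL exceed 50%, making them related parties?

No

Chain via Summit Shipping BV → Clearview Logistics SA → Harbor Services GmbH (R1): 51% × 91% × 11% × 41% = 2.093091% of Ashford Mining NL.
Chain via Cobalt Holdings Ltd → Granite Ventures LLC → Copperline Trust (R1): 6% × 54% × 48% × 39% = 0.606528% of Ashford Mining NL.
Aggregating (R2): 2.093091% + 0.606528% = 2.699619%.
2.699619% does not exceed the 50% threshold, so Rafael is not a related party to Ashford Mining NL.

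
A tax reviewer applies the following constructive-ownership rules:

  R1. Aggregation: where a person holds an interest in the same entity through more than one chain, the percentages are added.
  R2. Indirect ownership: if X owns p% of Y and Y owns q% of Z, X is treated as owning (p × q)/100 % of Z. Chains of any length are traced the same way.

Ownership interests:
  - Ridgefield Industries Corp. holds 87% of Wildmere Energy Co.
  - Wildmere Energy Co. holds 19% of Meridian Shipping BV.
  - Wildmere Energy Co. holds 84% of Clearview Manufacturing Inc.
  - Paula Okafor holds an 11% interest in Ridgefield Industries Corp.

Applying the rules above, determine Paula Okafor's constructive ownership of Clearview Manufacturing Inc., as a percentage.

8.0388%

Chain via Ridgefield Industries Corp. → Wildmere Energy Co. (R2): 11% × 87% × 84% = 8.0388% of Clearview Manufacturing Inc.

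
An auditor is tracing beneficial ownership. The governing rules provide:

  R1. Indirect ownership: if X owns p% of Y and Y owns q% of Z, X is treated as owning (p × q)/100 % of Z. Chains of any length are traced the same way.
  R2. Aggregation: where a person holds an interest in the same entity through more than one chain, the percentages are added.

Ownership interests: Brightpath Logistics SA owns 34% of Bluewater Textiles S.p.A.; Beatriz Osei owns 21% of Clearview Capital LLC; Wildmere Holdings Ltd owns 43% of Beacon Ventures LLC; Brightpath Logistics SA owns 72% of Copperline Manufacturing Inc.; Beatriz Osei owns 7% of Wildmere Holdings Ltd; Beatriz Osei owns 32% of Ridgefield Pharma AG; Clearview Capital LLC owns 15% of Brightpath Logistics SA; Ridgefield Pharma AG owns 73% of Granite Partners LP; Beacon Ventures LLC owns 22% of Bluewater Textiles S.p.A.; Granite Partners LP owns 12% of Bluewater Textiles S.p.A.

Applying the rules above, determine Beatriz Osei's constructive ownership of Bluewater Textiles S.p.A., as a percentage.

4.5364%

Chain via Wildmere Holdings Ltd → Beacon Ventures LLC (R1): 7% × 43% × 22% = 0.6622% of Bluewater Textiles S.p.A.
Chain via Ridgefield Pharma AG → Granite Partners LP (R1): 32% × 73% × 12% = 2.8032% of Bluewater Textiles S.p.A.
Chain via Clearview Capital LLC → Brightpath Logistics SA (R1): 21% × 15% × 34% = 1.071% of Bluewater Textiles S.p.A.
Aggregating (R2): 0.6622% + 2.8032% + 1.071% = 4.5364%.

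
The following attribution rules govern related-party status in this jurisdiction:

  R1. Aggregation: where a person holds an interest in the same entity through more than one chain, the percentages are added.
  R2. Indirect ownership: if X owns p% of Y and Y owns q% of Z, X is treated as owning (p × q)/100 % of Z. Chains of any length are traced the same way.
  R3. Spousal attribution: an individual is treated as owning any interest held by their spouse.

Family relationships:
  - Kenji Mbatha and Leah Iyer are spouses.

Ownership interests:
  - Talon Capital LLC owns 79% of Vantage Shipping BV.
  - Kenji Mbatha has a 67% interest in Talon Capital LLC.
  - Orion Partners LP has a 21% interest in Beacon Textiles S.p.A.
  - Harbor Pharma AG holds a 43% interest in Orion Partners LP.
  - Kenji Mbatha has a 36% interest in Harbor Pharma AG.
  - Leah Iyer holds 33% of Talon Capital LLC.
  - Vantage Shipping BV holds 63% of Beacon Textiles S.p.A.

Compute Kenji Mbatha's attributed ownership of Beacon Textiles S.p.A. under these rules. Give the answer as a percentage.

53.0208%

By spousal attribution (R3), Kenji Mbatha is treated as also owning Leah Iyer's interest in Talon Capital LLC, giving 67% + 33% = 100%.
Chain via Harbor Pharma AG → Orion Partners LP (R2): 36% × 43% × 21% = 3.2508% of Beacon Textiles S.p.A.
Chain via Talon Capital LLC → Vantage Shipping BV (R2): 100% × 79% × 63% = 49.77% of Beacon Textiles S.p.A.
Aggregating (R1): 3.2508% + 49.77% = 53.0208%.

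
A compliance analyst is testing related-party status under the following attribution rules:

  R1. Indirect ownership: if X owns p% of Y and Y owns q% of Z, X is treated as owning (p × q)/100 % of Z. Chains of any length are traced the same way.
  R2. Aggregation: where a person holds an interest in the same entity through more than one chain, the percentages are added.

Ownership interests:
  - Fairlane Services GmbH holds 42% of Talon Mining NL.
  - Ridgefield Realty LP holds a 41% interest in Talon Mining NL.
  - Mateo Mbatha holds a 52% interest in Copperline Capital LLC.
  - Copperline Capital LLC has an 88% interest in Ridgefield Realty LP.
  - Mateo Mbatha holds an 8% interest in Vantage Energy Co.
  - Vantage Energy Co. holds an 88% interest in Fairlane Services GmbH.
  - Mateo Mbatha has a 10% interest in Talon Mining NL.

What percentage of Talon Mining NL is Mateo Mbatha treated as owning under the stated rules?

Chain via Copperline Capital LLC → Ridgefield Realty LP (R1): 52% × 88% × 41% = 18.7616% of Talon Mining NL.
Chain via Vantage Energy Co. → Fairlane Services GmbH (R1): 8% × 88% × 42% = 2.9568% of Talon Mining NL.
Direct interest in Talon Mining NL: 10%.
Aggregating (R2): 18.7616% + 2.9568% + 10% = 31.7184%.

31.7184%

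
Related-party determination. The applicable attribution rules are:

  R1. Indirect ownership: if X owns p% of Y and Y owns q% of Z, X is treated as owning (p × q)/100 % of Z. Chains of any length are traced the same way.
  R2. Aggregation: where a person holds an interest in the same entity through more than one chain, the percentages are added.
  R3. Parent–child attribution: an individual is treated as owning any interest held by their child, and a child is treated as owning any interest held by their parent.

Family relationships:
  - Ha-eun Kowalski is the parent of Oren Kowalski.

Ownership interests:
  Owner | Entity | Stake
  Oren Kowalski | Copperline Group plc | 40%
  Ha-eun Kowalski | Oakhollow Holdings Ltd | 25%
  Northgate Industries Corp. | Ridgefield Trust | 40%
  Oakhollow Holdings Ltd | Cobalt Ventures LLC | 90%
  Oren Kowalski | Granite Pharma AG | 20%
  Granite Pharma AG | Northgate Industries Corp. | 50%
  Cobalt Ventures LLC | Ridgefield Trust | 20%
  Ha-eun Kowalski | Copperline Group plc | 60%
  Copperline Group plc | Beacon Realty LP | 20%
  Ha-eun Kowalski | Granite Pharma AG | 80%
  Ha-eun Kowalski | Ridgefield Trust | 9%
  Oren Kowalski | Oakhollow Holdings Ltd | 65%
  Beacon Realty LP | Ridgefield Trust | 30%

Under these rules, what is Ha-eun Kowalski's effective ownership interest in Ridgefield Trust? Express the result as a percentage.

51.2%

By parent–child attribution (R3), Ha-eun Kowalski is treated as also owning Oren Kowalski's interest in Oakhollow Holdings Ltd, giving 25% + 65% = 90%.
By parent–child attribution (R3), Ha-eun Kowalski is treated as also owning Oren Kowalski's interest in Copperline Group plc, giving 60% + 40% = 100%.
By parent–child attribution (R3), Ha-eun Kowalski is treated as also owning Oren Kowalski's interest in Granite Pharma AG, giving 80% + 20% = 100%.
Chain via Oakhollow Holdings Ltd → Cobalt Ventures LLC (R1): 90% × 90% × 20% = 16.2% of Ridgefield Trust.
Chain via Copperline Group plc → Beacon Realty LP (R1): 100% × 20% × 30% = 6% of Ridgefield Trust.
Chain via Granite Pharma AG → Northgate Industries Corp. (R1): 100% × 50% × 40% = 20% of Ridgefield Trust.
Direct interest in Ridgefield Trust: 9%.
Aggregating (R2): 16.2% + 6% + 20% + 9% = 51.2%.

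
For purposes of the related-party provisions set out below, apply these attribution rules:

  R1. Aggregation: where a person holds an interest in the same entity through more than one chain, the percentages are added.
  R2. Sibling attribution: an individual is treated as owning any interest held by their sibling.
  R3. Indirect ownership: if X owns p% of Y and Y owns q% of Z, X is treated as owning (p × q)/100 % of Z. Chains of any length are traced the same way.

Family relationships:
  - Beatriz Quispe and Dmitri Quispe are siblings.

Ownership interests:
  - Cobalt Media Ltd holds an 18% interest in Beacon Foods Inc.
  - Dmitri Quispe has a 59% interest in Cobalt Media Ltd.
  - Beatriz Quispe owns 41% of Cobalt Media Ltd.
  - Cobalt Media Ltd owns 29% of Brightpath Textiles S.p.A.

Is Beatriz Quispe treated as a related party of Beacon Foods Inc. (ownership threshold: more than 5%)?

By sibling attribution (R2), Beatriz Quispe is treated as also owning Dmitri Quispe's interest in Cobalt Media Ltd, giving 41% + 59% = 100%.
Chain via Cobalt Media Ltd (R3): 100% × 18% = 18% of Beacon Foods Inc.
18% exceeds the 5% threshold, so Beatriz is a related party to Beacon Foods Inc.

Yes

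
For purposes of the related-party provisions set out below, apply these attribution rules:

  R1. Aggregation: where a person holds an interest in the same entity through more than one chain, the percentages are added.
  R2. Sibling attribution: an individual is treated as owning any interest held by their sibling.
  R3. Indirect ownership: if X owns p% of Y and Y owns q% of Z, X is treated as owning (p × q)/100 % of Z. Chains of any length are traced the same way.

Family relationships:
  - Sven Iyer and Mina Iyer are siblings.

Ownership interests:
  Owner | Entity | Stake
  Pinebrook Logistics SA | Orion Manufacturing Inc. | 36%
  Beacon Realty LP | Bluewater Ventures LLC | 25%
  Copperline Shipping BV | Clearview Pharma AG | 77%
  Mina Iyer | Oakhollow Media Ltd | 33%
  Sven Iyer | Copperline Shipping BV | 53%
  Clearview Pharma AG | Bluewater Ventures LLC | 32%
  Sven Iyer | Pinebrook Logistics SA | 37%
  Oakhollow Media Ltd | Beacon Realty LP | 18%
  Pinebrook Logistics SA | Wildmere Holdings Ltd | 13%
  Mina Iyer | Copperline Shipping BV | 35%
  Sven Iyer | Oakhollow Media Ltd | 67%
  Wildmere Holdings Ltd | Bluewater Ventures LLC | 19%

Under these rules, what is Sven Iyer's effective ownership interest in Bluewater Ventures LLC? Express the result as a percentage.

By sibling attribution (R2), Sven Iyer is treated as also owning Mina Iyer's interest in Copperline Shipping BV, giving 53% + 35% = 88%.
By sibling attribution (R2), Sven Iyer is treated as also owning Mina Iyer's interest in Oakhollow Media Ltd, giving 67% + 33% = 100%.
Chain via Copperline Shipping BV → Clearview Pharma AG (R3): 88% × 77% × 32% = 21.6832% of Bluewater Ventures LLC.
Chain via Oakhollow Media Ltd → Beacon Realty LP (R3): 100% × 18% × 25% = 4.5% of Bluewater Ventures LLC.
Chain via Pinebrook Logistics SA → Wildmere Holdings Ltd (R3): 37% × 13% × 19% = 0.9139% of Bluewater Ventures LLC.
Aggregating (R1): 21.6832% + 4.5% + 0.9139% = 27.0971%.

27.0971%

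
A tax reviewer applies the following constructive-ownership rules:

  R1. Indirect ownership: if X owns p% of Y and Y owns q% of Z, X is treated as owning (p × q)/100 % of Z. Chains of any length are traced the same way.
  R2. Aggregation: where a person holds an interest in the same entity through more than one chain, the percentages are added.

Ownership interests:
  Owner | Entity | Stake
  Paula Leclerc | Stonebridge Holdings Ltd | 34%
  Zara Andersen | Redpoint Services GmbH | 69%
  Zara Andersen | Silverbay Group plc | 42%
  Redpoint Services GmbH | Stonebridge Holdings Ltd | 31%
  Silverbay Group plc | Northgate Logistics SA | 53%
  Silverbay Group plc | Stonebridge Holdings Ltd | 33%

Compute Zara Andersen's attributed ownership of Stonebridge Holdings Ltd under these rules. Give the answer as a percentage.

Chain via Redpoint Services GmbH (R1): 69% × 31% = 21.39% of Stonebridge Holdings Ltd.
Chain via Silverbay Group plc (R1): 42% × 33% = 13.86% of Stonebridge Holdings Ltd.
Aggregating (R2): 21.39% + 13.86% = 35.25%.

35.25%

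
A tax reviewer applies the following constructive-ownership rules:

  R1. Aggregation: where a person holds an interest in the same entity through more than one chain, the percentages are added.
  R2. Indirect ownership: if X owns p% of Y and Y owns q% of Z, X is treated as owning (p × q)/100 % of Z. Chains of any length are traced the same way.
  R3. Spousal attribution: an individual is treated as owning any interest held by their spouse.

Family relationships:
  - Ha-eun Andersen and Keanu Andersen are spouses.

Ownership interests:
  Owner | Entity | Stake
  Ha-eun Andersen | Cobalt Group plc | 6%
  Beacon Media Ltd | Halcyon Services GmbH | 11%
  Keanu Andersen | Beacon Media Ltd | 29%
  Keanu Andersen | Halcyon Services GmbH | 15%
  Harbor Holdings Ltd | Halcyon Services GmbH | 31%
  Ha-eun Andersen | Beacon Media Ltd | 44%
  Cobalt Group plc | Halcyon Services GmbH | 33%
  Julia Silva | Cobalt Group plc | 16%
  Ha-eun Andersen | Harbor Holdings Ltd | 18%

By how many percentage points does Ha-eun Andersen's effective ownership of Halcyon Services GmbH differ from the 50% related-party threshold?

By spousal attribution (R3), Ha-eun Andersen is treated as also owning Keanu Andersen's interest in Beacon Media Ltd, giving 44% + 29% = 73%.
By spousal attribution (R3), Ha-eun Andersen is treated as owning Keanu Andersen's 15% interest in Halcyon Services GmbH.
Chain via Beacon Media Ltd (R2): 73% × 11% = 8.03% of Halcyon Services GmbH.
Chain via Harbor Holdings Ltd (R2): 18% × 31% = 5.58% of Halcyon Services GmbH.
Chain via Cobalt Group plc (R2): 6% × 33% = 1.98% of Halcyon Services GmbH.
Direct interest in Halcyon Services GmbH: 15%.
Aggregating (R1): 8.03% + 5.58% + 1.98% + 15% = 30.59%.
30.59% falls short of the 50% threshold by 19.41 percentage points.

19.41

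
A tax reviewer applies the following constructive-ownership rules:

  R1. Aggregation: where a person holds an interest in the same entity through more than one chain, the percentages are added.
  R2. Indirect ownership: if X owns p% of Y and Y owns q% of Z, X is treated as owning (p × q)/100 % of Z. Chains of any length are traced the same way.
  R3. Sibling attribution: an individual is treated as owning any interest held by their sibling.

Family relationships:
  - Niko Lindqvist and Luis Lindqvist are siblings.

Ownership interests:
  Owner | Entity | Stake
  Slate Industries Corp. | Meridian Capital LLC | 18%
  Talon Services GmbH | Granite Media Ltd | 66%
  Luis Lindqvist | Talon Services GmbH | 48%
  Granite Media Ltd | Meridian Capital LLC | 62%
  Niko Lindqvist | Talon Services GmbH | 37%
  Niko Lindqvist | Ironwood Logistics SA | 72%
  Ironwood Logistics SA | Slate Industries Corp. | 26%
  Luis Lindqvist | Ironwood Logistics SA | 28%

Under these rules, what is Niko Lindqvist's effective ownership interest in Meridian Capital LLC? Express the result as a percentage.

By sibling attribution (R3), Niko Lindqvist is treated as also owning Luis Lindqvist's interest in Ironwood Logistics SA, giving 72% + 28% = 100%.
By sibling attribution (R3), Niko Lindqvist is treated as also owning Luis Lindqvist's interest in Talon Services GmbH, giving 37% + 48% = 85%.
Chain via Ironwood Logistics SA → Slate Industries Corp. (R2): 100% × 26% × 18% = 4.68% of Meridian Capital LLC.
Chain via Talon Services GmbH → Granite Media Ltd (R2): 85% × 66% × 62% = 34.782% of Meridian Capital LLC.
Aggregating (R1): 4.68% + 34.782% = 39.462%.

39.462%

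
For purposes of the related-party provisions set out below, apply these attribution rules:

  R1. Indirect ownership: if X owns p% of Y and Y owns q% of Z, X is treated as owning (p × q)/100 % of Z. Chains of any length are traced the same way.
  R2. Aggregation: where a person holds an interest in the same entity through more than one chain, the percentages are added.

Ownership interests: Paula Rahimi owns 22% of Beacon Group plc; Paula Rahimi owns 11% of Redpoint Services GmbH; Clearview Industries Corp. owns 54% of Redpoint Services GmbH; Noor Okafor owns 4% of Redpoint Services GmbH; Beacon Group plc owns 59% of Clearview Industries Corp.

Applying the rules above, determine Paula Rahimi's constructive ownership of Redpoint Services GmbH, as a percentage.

Chain via Beacon Group plc → Clearview Industries Corp. (R1): 22% × 59% × 54% = 7.0092% of Redpoint Services GmbH.
Direct interest in Redpoint Services GmbH: 11%.
Aggregating (R2): 7.0092% + 11% = 18.0092%.

18.0092%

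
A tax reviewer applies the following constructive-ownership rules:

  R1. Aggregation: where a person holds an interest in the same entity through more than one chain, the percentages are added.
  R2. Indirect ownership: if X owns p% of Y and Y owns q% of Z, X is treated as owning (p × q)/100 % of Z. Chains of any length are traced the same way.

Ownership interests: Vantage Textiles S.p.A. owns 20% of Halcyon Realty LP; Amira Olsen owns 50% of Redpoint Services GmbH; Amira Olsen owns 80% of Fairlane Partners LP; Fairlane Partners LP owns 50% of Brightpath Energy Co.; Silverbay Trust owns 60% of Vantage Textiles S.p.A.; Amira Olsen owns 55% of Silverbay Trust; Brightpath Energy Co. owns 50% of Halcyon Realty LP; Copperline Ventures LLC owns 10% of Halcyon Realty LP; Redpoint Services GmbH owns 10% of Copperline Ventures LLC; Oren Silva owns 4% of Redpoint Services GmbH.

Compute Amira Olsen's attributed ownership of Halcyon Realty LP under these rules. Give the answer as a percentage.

Chain via Silverbay Trust → Vantage Textiles S.p.A. (R2): 55% × 60% × 20% = 6.6% of Halcyon Realty LP.
Chain via Fairlane Partners LP → Brightpath Energy Co. (R2): 80% × 50% × 50% = 20% of Halcyon Realty LP.
Chain via Redpoint Services GmbH → Copperline Ventures LLC (R2): 50% × 10% × 10% = 0.5% of Halcyon Realty LP.
Aggregating (R1): 6.6% + 20% + 0.5% = 27.1%.

27.1%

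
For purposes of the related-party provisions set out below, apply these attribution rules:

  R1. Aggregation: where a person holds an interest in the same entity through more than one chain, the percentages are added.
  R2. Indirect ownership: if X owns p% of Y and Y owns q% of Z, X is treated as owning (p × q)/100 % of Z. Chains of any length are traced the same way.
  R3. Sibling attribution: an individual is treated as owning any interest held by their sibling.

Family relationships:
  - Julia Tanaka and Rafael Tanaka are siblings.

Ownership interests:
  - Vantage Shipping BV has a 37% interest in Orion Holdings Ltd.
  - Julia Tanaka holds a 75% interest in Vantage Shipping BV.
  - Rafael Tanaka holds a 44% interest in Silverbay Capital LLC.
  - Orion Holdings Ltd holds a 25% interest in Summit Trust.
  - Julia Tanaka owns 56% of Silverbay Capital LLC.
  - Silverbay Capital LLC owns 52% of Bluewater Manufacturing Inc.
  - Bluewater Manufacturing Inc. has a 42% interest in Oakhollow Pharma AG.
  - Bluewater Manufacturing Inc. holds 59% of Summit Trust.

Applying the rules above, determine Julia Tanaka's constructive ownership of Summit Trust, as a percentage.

37.6175%

By sibling attribution (R3), Julia Tanaka is treated as also owning Rafael Tanaka's interest in Silverbay Capital LLC, giving 56% + 44% = 100%.
Chain via Silverbay Capital LLC → Bluewater Manufacturing Inc. (R2): 100% × 52% × 59% = 30.68% of Summit Trust.
Chain via Vantage Shipping BV → Orion Holdings Ltd (R2): 75% × 37% × 25% = 6.9375% of Summit Trust.
Aggregating (R1): 30.68% + 6.9375% = 37.6175%.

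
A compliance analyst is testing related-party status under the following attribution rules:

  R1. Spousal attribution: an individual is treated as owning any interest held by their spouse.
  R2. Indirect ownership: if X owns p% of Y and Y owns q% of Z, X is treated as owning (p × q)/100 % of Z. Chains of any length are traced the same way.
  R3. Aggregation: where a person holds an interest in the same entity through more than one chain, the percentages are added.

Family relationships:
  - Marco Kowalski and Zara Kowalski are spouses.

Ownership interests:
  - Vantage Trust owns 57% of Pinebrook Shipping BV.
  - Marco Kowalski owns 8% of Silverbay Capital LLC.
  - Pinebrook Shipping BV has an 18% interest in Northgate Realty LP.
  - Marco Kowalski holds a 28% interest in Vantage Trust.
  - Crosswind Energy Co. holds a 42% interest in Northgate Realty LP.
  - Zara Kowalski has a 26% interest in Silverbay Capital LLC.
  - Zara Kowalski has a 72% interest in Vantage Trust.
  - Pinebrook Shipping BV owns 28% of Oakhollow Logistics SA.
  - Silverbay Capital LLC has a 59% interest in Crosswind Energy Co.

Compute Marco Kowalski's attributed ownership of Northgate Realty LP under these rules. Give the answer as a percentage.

18.6852%

By spousal attribution (R1), Marco Kowalski is treated as also owning Zara Kowalski's interest in Silverbay Capital LLC, giving 8% + 26% = 34%.
By spousal attribution (R1), Marco Kowalski is treated as also owning Zara Kowalski's interest in Vantage Trust, giving 28% + 72% = 100%.
Chain via Silverbay Capital LLC → Crosswind Energy Co. (R2): 34% × 59% × 42% = 8.4252% of Northgate Realty LP.
Chain via Vantage Trust → Pinebrook Shipping BV (R2): 100% × 57% × 18% = 10.26% of Northgate Realty LP.
Aggregating (R3): 8.4252% + 10.26% = 18.6852%.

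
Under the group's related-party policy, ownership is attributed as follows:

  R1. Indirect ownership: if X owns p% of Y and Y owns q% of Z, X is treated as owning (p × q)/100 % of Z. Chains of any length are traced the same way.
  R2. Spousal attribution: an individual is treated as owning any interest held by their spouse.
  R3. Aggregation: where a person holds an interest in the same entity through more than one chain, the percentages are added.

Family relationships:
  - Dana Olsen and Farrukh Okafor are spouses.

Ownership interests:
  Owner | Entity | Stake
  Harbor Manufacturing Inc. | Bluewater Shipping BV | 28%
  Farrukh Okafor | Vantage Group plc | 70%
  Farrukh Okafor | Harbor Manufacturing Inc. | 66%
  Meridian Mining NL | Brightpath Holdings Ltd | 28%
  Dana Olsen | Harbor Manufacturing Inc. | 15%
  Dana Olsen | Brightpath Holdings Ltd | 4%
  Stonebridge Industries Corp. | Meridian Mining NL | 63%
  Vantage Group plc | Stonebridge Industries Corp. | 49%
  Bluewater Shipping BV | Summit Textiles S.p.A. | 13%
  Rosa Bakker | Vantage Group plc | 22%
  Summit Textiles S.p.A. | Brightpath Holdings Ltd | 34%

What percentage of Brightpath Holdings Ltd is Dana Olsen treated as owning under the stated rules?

11.052976%

By spousal attribution (R2), Dana Olsen is treated as also owning Farrukh Okafor's interest in Harbor Manufacturing Inc, giving 15% + 66% = 81%.
By spousal attribution (R2), Dana Olsen is treated as owning Farrukh Okafor's 70% interest in Vantage Group plc.
Chain via Harbor Manufacturing Inc. → Bluewater Shipping BV → Summit Textiles S.p.A. (R1): 81% × 28% × 13% × 34% = 1.002456% of Brightpath Holdings Ltd.
Direct interest in Brightpath Holdings Ltd: 4%.
Chain via Vantage Group plc → Stonebridge Industries Corp. → Meridian Mining NL (R1): 70% × 49% × 63% × 28% = 6.05052% of Brightpath Holdings Ltd.
Aggregating (R3): 1.002456% + 4% + 6.05052% = 11.052976%.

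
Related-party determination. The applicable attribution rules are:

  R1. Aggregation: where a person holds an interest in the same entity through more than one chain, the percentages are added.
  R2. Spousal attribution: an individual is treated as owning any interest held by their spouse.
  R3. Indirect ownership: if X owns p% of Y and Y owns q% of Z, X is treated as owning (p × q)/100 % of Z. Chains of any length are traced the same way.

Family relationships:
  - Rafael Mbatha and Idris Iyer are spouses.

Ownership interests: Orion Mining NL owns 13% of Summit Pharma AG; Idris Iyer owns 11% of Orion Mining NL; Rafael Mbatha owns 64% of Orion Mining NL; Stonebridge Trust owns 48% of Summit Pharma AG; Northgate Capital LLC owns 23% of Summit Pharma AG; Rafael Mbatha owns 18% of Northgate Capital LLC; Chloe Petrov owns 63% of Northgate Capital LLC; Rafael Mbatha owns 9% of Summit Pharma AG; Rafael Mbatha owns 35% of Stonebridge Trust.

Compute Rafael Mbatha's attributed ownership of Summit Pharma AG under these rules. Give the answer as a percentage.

By spousal attribution (R2), Rafael Mbatha is treated as also owning Idris Iyer's interest in Orion Mining NL, giving 64% + 11% = 75%.
Chain via Northgate Capital LLC (R3): 18% × 23% = 4.14% of Summit Pharma AG.
Chain via Stonebridge Trust (R3): 35% × 48% = 16.8% of Summit Pharma AG.
Chain via Orion Mining NL (R3): 75% × 13% = 9.75% of Summit Pharma AG.
Direct interest in Summit Pharma AG: 9%.
Aggregating (R1): 4.14% + 16.8% + 9.75% + 9% = 39.69%.

39.69%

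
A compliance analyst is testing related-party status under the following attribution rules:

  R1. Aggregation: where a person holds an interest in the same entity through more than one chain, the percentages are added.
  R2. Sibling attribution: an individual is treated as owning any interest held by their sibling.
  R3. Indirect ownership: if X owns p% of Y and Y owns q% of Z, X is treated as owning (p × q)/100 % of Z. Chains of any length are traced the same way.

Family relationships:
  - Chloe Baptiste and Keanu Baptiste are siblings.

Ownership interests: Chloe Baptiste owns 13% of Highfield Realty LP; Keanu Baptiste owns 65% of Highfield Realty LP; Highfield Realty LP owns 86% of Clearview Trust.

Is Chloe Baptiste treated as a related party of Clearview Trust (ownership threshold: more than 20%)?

Yes

By sibling attribution (R2), Chloe Baptiste is treated as also owning Keanu Baptiste's interest in Highfield Realty LP, giving 13% + 65% = 78%.
Chain via Highfield Realty LP (R3): 78% × 86% = 67.08% of Clearview Trust.
67.08% exceeds the 20% threshold, so Chloe is a related party to Clearview Trust.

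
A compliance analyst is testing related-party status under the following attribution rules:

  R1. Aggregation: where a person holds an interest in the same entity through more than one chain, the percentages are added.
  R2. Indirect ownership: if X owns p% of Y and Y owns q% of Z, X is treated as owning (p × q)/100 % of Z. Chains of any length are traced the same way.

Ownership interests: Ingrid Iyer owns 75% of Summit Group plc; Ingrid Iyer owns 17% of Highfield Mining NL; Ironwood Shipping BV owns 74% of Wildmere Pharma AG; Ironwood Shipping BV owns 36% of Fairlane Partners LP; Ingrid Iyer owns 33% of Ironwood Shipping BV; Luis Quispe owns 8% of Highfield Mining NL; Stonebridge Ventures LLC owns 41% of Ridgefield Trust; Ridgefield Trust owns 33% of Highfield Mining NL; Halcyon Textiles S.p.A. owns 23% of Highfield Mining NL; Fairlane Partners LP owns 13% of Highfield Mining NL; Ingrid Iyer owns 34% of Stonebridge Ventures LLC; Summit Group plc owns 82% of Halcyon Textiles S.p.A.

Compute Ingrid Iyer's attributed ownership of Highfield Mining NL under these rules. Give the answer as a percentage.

Chain via Summit Group plc → Halcyon Textiles S.p.A. (R2): 75% × 82% × 23% = 14.145% of Highfield Mining NL.
Chain via Ironwood Shipping BV → Fairlane Partners LP (R2): 33% × 36% × 13% = 1.5444% of Highfield Mining NL.
Chain via Stonebridge Ventures LLC → Ridgefield Trust (R2): 34% × 41% × 33% = 4.6002% of Highfield Mining NL.
Direct interest in Highfield Mining NL: 17%.
Aggregating (R1): 14.145% + 1.5444% + 4.6002% + 17% = 37.2896%.

37.2896%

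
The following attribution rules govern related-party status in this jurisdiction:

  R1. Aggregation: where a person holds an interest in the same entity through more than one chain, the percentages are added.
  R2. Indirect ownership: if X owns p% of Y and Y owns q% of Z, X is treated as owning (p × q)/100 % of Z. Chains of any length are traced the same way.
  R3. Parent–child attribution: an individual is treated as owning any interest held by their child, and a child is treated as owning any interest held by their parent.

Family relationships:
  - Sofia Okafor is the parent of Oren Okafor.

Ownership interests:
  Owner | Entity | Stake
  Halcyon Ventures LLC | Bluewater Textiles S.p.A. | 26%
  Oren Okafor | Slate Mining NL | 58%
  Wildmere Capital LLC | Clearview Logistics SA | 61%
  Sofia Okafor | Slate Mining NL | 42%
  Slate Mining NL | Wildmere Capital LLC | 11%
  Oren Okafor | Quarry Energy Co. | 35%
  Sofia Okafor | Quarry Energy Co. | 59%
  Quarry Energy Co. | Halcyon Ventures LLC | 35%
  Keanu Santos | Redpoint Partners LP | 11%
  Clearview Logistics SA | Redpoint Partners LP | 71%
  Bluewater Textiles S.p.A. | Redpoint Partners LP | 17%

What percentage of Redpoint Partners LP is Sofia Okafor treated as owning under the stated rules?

By parent–child attribution (R3), Sofia Okafor is treated as also owning Oren Okafor's interest in Slate Mining NL, giving 42% + 58% = 100%.
By parent–child attribution (R3), Sofia Okafor is treated as also owning Oren Okafor's interest in Quarry Energy Co, giving 59% + 35% = 94%.
Chain via Slate Mining NL → Wildmere Capital LLC → Clearview Logistics SA (R2): 100% × 11% × 61% × 71% = 4.7641% of Redpoint Partners LP.
Chain via Quarry Energy Co. → Halcyon Ventures LLC → Bluewater Textiles S.p.A. (R2): 94% × 35% × 26% × 17% = 1.45418% of Redpoint Partners LP.
Aggregating (R1): 4.7641% + 1.45418% = 6.21828%.

6.21828%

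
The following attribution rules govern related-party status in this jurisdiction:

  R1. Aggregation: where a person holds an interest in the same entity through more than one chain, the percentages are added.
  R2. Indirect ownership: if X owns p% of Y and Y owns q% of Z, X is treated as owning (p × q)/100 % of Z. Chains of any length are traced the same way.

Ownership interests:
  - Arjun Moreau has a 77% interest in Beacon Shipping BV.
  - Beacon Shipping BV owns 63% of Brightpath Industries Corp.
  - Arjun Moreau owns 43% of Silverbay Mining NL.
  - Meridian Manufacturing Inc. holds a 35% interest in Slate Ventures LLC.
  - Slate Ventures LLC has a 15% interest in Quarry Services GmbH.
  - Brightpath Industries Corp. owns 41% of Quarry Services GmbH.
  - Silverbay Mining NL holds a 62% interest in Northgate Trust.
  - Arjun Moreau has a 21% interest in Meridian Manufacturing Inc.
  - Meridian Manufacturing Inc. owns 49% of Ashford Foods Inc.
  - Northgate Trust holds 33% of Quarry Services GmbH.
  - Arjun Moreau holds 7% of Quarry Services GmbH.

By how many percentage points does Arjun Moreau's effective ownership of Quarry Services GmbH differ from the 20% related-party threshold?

Chain via Silverbay Mining NL → Northgate Trust (R2): 43% × 62% × 33% = 8.7978% of Quarry Services GmbH.
Chain via Meridian Manufacturing Inc. → Slate Ventures LLC (R2): 21% × 35% × 15% = 1.1025% of Quarry Services GmbH.
Chain via Beacon Shipping BV → Brightpath Industries Corp. (R2): 77% × 63% × 41% = 19.8891% of Quarry Services GmbH.
Direct interest in Quarry Services GmbH: 7%.
Aggregating (R1): 8.7978% + 1.1025% + 19.8891% + 7% = 36.7894%.
36.7894% exceeds the 20% threshold by 16.7894 percentage points.

16.7894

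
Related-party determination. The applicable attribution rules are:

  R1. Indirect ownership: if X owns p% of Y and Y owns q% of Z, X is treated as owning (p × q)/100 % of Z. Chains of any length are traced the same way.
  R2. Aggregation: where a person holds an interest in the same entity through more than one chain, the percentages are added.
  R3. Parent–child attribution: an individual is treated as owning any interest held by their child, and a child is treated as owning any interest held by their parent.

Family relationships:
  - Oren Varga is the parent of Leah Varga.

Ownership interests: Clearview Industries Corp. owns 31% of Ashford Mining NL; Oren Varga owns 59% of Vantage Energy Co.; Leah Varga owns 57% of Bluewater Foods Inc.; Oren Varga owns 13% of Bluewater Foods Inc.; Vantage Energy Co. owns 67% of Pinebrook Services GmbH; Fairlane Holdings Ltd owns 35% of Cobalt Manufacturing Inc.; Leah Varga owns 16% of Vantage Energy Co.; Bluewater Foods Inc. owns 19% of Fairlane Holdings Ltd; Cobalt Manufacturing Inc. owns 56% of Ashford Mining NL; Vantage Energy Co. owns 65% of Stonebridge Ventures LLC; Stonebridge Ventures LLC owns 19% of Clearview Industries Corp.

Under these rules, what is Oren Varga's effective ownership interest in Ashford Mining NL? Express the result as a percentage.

5.478175%

By parent–child attribution (R3), Oren Varga is treated as also owning Leah Varga's interest in Vantage Energy Co, giving 59% + 16% = 75%.
By parent–child attribution (R3), Oren Varga is treated as also owning Leah Varga's interest in Bluewater Foods Inc, giving 13% + 57% = 70%.
Chain via Vantage Energy Co. → Stonebridge Ventures LLC → Clearview Industries Corp. (R1): 75% × 65% × 19% × 31% = 2.871375% of Ashford Mining NL.
Chain via Bluewater Foods Inc. → Fairlane Holdings Ltd → Cobalt Manufacturing Inc. (R1): 70% × 19% × 35% × 56% = 2.6068% of Ashford Mining NL.
Aggregating (R2): 2.871375% + 2.6068% = 5.478175%.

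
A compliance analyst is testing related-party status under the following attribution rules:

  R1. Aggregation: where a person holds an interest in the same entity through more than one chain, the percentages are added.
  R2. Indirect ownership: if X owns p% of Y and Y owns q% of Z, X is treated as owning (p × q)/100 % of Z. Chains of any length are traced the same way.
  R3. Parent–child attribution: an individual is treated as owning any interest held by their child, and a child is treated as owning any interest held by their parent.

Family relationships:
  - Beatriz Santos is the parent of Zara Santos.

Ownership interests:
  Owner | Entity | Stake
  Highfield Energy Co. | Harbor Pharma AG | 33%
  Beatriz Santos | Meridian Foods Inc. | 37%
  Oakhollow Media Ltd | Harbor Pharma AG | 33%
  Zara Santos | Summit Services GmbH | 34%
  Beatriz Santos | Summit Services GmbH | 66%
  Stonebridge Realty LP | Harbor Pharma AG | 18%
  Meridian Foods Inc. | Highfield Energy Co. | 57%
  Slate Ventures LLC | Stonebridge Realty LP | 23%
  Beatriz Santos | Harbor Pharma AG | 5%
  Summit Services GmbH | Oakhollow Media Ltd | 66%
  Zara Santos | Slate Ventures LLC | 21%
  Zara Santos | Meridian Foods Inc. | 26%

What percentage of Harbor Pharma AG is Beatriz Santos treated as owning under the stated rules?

By parent–child attribution (R3), Beatriz Santos is treated as also owning Zara Santos's interest in Meridian Foods Inc, giving 37% + 26% = 63%.
By parent–child attribution (R3), Beatriz Santos is treated as also owning Zara Santos's interest in Summit Services GmbH, giving 66% + 34% = 100%.
By parent–child attribution (R3), Beatriz Santos is treated as owning Zara Santos's 21% interest in Slate Ventures LLC.
Chain via Meridian Foods Inc. → Highfield Energy Co. (R2): 63% × 57% × 33% = 11.8503% of Harbor Pharma AG.
Chain via Summit Services GmbH → Oakhollow Media Ltd (R2): 100% × 66% × 33% = 21.78% of Harbor Pharma AG.
Direct interest in Harbor Pharma AG: 5%.
Chain via Slate Ventures LLC → Stonebridge Realty LP (R2): 21% × 23% × 18% = 0.8694% of Harbor Pharma AG.
Aggregating (R1): 11.8503% + 21.78% + 5% + 0.8694% = 39.4997%.

39.4997%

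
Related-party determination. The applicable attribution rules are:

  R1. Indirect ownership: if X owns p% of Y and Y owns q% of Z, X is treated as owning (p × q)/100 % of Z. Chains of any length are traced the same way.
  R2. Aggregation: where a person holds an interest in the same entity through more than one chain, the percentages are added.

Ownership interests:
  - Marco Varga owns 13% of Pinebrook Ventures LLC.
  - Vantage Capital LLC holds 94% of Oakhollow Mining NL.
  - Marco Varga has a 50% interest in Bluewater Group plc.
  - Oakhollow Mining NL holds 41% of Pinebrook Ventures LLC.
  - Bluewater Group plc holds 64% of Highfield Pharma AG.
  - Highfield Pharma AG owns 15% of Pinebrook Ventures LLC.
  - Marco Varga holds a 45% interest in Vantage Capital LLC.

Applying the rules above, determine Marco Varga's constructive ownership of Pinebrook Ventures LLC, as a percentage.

Chain via Bluewater Group plc → Highfield Pharma AG (R1): 50% × 64% × 15% = 4.8% of Pinebrook Ventures LLC.
Chain via Vantage Capital LLC → Oakhollow Mining NL (R1): 45% × 94% × 41% = 17.343% of Pinebrook Ventures LLC.
Direct interest in Pinebrook Ventures LLC: 13%.
Aggregating (R2): 4.8% + 17.343% + 13% = 35.143%.

35.143%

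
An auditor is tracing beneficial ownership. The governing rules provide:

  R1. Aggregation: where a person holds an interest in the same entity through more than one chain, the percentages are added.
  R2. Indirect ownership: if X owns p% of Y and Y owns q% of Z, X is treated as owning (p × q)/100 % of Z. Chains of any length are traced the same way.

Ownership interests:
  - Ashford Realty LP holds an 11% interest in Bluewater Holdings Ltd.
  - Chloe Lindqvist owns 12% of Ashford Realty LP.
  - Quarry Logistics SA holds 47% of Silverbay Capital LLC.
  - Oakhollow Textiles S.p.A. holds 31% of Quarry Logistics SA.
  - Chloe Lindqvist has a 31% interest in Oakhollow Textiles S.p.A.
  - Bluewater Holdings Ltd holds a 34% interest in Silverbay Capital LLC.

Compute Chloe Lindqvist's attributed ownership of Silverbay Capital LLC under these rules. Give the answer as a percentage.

4.9655%

Chain via Ashford Realty LP → Bluewater Holdings Ltd (R2): 12% × 11% × 34% = 0.4488% of Silverbay Capital LLC.
Chain via Oakhollow Textiles S.p.A. → Quarry Logistics SA (R2): 31% × 31% × 47% = 4.5167% of Silverbay Capital LLC.
Aggregating (R1): 0.4488% + 4.5167% = 4.9655%.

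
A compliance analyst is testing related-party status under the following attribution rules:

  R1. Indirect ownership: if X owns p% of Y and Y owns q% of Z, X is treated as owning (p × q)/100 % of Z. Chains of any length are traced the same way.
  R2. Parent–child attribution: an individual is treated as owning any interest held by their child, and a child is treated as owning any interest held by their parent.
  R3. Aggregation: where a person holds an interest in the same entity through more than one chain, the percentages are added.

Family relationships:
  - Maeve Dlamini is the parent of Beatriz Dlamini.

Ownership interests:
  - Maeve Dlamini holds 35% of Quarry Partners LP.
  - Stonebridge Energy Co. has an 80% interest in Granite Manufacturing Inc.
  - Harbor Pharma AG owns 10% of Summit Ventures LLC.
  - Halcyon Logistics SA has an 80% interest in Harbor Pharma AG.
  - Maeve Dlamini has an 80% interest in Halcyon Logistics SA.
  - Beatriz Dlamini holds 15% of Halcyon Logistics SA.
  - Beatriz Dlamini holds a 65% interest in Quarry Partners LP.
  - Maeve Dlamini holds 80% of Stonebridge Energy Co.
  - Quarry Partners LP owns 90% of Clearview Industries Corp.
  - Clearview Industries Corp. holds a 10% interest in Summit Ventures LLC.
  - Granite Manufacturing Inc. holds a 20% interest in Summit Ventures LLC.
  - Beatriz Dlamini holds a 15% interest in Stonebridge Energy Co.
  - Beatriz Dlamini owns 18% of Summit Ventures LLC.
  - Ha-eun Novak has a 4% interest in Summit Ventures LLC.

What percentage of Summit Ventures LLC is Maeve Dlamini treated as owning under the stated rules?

By parent–child attribution (R2), Maeve Dlamini is treated as also owning Beatriz Dlamini's interest in Halcyon Logistics SA, giving 80% + 15% = 95%.
By parent–child attribution (R2), Maeve Dlamini is treated as also owning Beatriz Dlamini's interest in Quarry Partners LP, giving 35% + 65% = 100%.
By parent–child attribution (R2), Maeve Dlamini is treated as also owning Beatriz Dlamini's interest in Stonebridge Energy Co, giving 80% + 15% = 95%.
By parent–child attribution (R2), Maeve Dlamini is treated as owning Beatriz Dlamini's 18% interest in Summit Ventures LLC.
Chain via Halcyon Logistics SA → Harbor Pharma AG (R1): 95% × 80% × 10% = 7.6% of Summit Ventures LLC.
Chain via Quarry Partners LP → Clearview Industries Corp. (R1): 100% × 90% × 10% = 9% of Summit Ventures LLC.
Chain via Stonebridge Energy Co. → Granite Manufacturing Inc. (R1): 95% × 80% × 20% = 15.2% of Summit Ventures LLC.
Direct interest in Summit Ventures LLC: 18%.
Aggregating (R3): 7.6% + 9% + 15.2% + 18% = 49.8%.

49.8%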